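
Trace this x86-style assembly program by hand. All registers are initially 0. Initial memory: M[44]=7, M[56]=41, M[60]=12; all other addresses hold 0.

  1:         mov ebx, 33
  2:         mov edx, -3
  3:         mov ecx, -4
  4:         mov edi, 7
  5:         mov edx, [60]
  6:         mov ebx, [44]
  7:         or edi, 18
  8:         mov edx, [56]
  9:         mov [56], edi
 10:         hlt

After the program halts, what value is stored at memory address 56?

mov ebx, 33 → ebx=33
mov edx, -3 → edx=-3
mov ecx, -4 → ecx=-4
mov edi, 7 → edi=7
mov edx, [60] → edx=M[60]=12
mov ebx, [44] → ebx=M[44]=7
or edi, 18 → edi=7|18=23
mov edx, [56] → edx=M[56]=41
mov [56], edi → M[56]=23
halt.

23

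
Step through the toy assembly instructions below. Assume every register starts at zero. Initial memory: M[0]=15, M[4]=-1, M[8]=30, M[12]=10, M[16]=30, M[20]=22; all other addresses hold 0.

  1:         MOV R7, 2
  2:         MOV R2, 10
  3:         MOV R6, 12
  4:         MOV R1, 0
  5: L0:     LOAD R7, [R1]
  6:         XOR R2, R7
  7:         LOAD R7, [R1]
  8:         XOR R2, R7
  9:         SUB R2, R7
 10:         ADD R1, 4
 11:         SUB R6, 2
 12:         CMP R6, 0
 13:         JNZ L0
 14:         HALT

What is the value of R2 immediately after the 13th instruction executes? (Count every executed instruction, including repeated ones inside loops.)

-5

after MOV R7, 2: R7=2
after MOV R2, 10: R2=10
after MOV R6, 12: R6=12
after MOV R1, 0: R1=0
after LOAD R7, [R1]: R7=M[0]=15
after XOR R2, R7: R2=10^15=5
after LOAD R7, [R1]: R7=M[0]=15
after XOR R2, R7: R2=5^15=10
after SUB R2, R7: R2=10-15=-5
after ADD R1, 4: R1=0+4=4
after SUB R6, 2: R6=12-2=10
CMP R6, 0  (cmp 10,0)
JNZ L0: taken
After step 13: R2 = -5.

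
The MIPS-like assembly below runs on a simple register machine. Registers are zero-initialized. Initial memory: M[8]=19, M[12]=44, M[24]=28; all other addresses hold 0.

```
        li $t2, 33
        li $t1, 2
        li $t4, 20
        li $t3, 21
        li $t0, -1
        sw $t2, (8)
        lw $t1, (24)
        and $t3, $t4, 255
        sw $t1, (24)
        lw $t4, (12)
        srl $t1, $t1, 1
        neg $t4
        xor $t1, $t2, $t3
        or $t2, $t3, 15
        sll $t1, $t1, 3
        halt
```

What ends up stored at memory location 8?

33

$t2=33
$t1=2
$t4=20
$t3=21
$t0=-1
sw $t2, (8) → M[8]=33
$t1=M[24]=28
$t3=20&255=20
sw $t1, (24) → M[24]=28
$t4=M[12]=44
$t1=28>>1=14
$t4=-(44)=-44
$t1=33^20=53
$t2=20|15=31
$t1=53<<3=424
halt.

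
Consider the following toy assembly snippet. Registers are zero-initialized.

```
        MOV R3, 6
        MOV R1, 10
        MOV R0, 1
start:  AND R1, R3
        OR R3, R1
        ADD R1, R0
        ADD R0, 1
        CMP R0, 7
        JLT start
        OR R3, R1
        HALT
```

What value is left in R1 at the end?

MOV R3, 6 → R3=6
MOV R1, 10 → R1=10
MOV R0, 1 → R0=1
AND R1, R3 → R1=10&6=2
OR R3, R1 → R3=6|2=6
ADD R1, R0 → R1=2+1=3
ADD R0, 1 → R0=1+1=2
CMP R0, 7  (cmp 2,7)
JLT start: taken
AND R1, R3 → R1=3&6=2
OR R3, R1 → R3=6|2=6
ADD R1, R0 → R1=2+2=4
ADD R0, 1 → R0=2+1=3
CMP R0, 7  (cmp 3,7)
JLT start: taken
AND R1, R3 → R1=4&6=4
OR R3, R1 → R3=6|4=6
ADD R1, R0 → R1=4+3=7
ADD R0, 1 → R0=3+1=4
CMP R0, 7  (cmp 4,7)
JLT start: taken
AND R1, R3 → R1=7&6=6
OR R3, R1 → R3=6|6=6
ADD R1, R0 → R1=6+4=10
ADD R0, 1 → R0=4+1=5
CMP R0, 7  (cmp 5,7)
JLT start: taken
AND R1, R3 → R1=10&6=2
OR R3, R1 → R3=6|2=6
ADD R1, R0 → R1=2+5=7
ADD R0, 1 → R0=5+1=6
CMP R0, 7  (cmp 6,7)
JLT start: taken
AND R1, R3 → R1=7&6=6
OR R3, R1 → R3=6|6=6
ADD R1, R0 → R1=6+6=12
ADD R0, 1 → R0=6+1=7
CMP R0, 7  (cmp 7,7)
JLT start: not taken
OR R3, R1 → R3=6|12=14
halt.

12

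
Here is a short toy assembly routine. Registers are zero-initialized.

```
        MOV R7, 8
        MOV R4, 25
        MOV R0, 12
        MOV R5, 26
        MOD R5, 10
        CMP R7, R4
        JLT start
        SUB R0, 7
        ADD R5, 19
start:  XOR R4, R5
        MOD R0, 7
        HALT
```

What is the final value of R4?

MOV R7, 8 → R7=8
MOV R4, 25 → R4=25
MOV R0, 12 → R0=12
MOV R5, 26 → R5=26
MOD R5, 10 → R5=26%10=6
CMP R7, R4  (cmp 8,25)
JLT start: taken
XOR R4, R5 → R4=25^6=31
MOD R0, 7 → R0=12%7=5
halt.

31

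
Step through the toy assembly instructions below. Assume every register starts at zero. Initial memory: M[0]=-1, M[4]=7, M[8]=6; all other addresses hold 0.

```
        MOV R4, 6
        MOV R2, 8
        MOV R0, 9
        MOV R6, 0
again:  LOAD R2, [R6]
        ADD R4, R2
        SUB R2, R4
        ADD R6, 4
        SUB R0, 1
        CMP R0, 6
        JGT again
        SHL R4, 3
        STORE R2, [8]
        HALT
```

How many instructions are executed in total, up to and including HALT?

MOV R4, 6 → R4=6
MOV R2, 8 → R2=8
MOV R0, 9 → R0=9
MOV R6, 0 → R6=0
LOAD R2, [R6] → R2=M[0]=-1
ADD R4, R2 → R4=6+(-1)=5
SUB R2, R4 → R2=(-1)-5=-6
ADD R6, 4 → R6=0+4=4
SUB R0, 1 → R0=9-1=8
CMP R0, 6  (cmp 8,6)
JGT again: taken
LOAD R2, [R6] → R2=M[4]=7
ADD R4, R2 → R4=5+7=12
SUB R2, R4 → R2=7-12=-5
ADD R6, 4 → R6=4+4=8
SUB R0, 1 → R0=8-1=7
CMP R0, 6  (cmp 7,6)
JGT again: taken
LOAD R2, [R6] → R2=M[8]=6
ADD R4, R2 → R4=12+6=18
SUB R2, R4 → R2=6-18=-12
ADD R6, 4 → R6=8+4=12
SUB R0, 1 → R0=7-1=6
CMP R0, 6  (cmp 6,6)
JGT again: not taken
SHL R4, 3 → R4=18<<3=144
STORE R2, [8] → M[8]=-12
halt.
Total executed instructions: 28.

28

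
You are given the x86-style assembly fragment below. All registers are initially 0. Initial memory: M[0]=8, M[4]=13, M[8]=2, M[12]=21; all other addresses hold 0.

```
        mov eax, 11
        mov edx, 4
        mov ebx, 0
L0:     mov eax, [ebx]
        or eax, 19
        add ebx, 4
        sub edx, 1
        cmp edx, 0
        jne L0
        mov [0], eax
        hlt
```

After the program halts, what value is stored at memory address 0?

mov eax, 11 → eax=11
mov edx, 4 → edx=4
mov ebx, 0 → ebx=0
mov eax, [ebx] → eax=M[0]=8
or eax, 19 → eax=8|19=27
add ebx, 4 → ebx=0+4=4
sub edx, 1 → edx=4-1=3
cmp edx, 0  (cmp 3,0)
jne L0: taken
mov eax, [ebx] → eax=M[4]=13
or eax, 19 → eax=13|19=31
add ebx, 4 → ebx=4+4=8
sub edx, 1 → edx=3-1=2
cmp edx, 0  (cmp 2,0)
jne L0: taken
mov eax, [ebx] → eax=M[8]=2
or eax, 19 → eax=2|19=19
add ebx, 4 → ebx=8+4=12
sub edx, 1 → edx=2-1=1
cmp edx, 0  (cmp 1,0)
jne L0: taken
mov eax, [ebx] → eax=M[12]=21
or eax, 19 → eax=21|19=23
add ebx, 4 → ebx=12+4=16
sub edx, 1 → edx=1-1=0
cmp edx, 0  (cmp 0,0)
jne L0: not taken
mov [0], eax → M[0]=23
halt.

23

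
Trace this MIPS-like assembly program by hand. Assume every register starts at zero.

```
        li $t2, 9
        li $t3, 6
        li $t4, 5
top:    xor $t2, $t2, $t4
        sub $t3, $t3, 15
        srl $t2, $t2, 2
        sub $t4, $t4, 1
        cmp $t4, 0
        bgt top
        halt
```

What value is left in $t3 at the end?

-69

$t2=9
$t3=6
$t4=5
$t2=9^5=12
$t3=6-15=-9
$t2=12>>2=3
$t4=5-1=4
cmp $t4, 0  (cmp 4,0)
bgt top: taken
$t2=3^4=7
$t3=(-9)-15=-24
$t2=7>>2=1
$t4=4-1=3
cmp $t4, 0  (cmp 3,0)
bgt top: taken
$t2=1^3=2
$t3=(-24)-15=-39
$t2=2>>2=0
$t4=3-1=2
cmp $t4, 0  (cmp 2,0)
bgt top: taken
$t2=0^2=2
$t3=(-39)-15=-54
$t2=2>>2=0
$t4=2-1=1
cmp $t4, 0  (cmp 1,0)
bgt top: taken
$t2=0^1=1
$t3=(-54)-15=-69
$t2=1>>2=0
$t4=1-1=0
cmp $t4, 0  (cmp 0,0)
bgt top: not taken
halt.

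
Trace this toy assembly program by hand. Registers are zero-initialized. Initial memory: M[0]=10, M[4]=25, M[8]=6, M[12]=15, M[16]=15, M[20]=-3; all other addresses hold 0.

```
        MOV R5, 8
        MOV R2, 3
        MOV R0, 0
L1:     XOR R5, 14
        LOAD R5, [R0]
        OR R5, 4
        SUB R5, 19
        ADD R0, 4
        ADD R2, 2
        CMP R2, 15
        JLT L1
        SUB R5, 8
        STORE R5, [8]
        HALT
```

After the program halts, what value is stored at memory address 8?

-30

after MOV R5, 8: R5=8
after MOV R2, 3: R2=3
after MOV R0, 0: R0=0
after XOR R5, 14: R5=8^14=6
after LOAD R5, [R0]: R5=M[0]=10
after OR R5, 4: R5=10|4=14
after SUB R5, 19: R5=14-19=-5
after ADD R0, 4: R0=0+4=4
after ADD R2, 2: R2=3+2=5
CMP R2, 15  (cmp 5,15)
JLT L1: taken
after XOR R5, 14: R5=(-5)^14=-11
after LOAD R5, [R0]: R5=M[4]=25
after OR R5, 4: R5=25|4=29
after SUB R5, 19: R5=29-19=10
after ADD R0, 4: R0=4+4=8
after ADD R2, 2: R2=5+2=7
CMP R2, 15  (cmp 7,15)
JLT L1: taken
after XOR R5, 14: R5=10^14=4
after LOAD R5, [R0]: R5=M[8]=6
after OR R5, 4: R5=6|4=6
after SUB R5, 19: R5=6-19=-13
after ADD R0, 4: R0=8+4=12
after ADD R2, 2: R2=7+2=9
CMP R2, 15  (cmp 9,15)
JLT L1: taken
after XOR R5, 14: R5=(-13)^14=-3
after LOAD R5, [R0]: R5=M[12]=15
after OR R5, 4: R5=15|4=15
after SUB R5, 19: R5=15-19=-4
after ADD R0, 4: R0=12+4=16
after ADD R2, 2: R2=9+2=11
CMP R2, 15  (cmp 11,15)
JLT L1: taken
after XOR R5, 14: R5=(-4)^14=-14
after LOAD R5, [R0]: R5=M[16]=15
after OR R5, 4: R5=15|4=15
after SUB R5, 19: R5=15-19=-4
after ADD R0, 4: R0=16+4=20
after ADD R2, 2: R2=11+2=13
CMP R2, 15  (cmp 13,15)
JLT L1: taken
after XOR R5, 14: R5=(-4)^14=-14
after LOAD R5, [R0]: R5=M[20]=-3
after OR R5, 4: R5=(-3)|4=-3
after SUB R5, 19: R5=(-3)-19=-22
after ADD R0, 4: R0=20+4=24
after ADD R2, 2: R2=13+2=15
CMP R2, 15  (cmp 15,15)
JLT L1: not taken
after SUB R5, 8: R5=(-22)-8=-30
STORE R5, [8] → M[8]=-30
halt.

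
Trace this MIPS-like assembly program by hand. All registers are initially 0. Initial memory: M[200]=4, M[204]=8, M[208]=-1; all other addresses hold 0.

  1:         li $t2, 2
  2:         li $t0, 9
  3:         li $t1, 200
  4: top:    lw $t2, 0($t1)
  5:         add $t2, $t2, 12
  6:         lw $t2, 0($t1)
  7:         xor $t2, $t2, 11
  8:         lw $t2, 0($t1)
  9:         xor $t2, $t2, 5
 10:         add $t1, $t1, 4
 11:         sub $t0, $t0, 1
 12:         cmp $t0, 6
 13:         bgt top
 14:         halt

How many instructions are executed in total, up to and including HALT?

li $t2, 2 → $t2=2
li $t0, 9 → $t0=9
li $t1, 200 → $t1=200
lw $t2, 0($t1) → $t2=M[200]=4
add $t2, $t2, 12 → $t2=4+12=16
lw $t2, 0($t1) → $t2=M[200]=4
xor $t2, $t2, 11 → $t2=4^11=15
lw $t2, 0($t1) → $t2=M[200]=4
xor $t2, $t2, 5 → $t2=4^5=1
add $t1, $t1, 4 → $t1=200+4=204
sub $t0, $t0, 1 → $t0=9-1=8
cmp $t0, 6  (cmp 8,6)
bgt top: taken
lw $t2, 0($t1) → $t2=M[204]=8
add $t2, $t2, 12 → $t2=8+12=20
lw $t2, 0($t1) → $t2=M[204]=8
xor $t2, $t2, 11 → $t2=8^11=3
lw $t2, 0($t1) → $t2=M[204]=8
xor $t2, $t2, 5 → $t2=8^5=13
add $t1, $t1, 4 → $t1=204+4=208
sub $t0, $t0, 1 → $t0=8-1=7
cmp $t0, 6  (cmp 7,6)
bgt top: taken
lw $t2, 0($t1) → $t2=M[208]=-1
add $t2, $t2, 12 → $t2=(-1)+12=11
lw $t2, 0($t1) → $t2=M[208]=-1
xor $t2, $t2, 11 → $t2=(-1)^11=-12
lw $t2, 0($t1) → $t2=M[208]=-1
xor $t2, $t2, 5 → $t2=(-1)^5=-6
add $t1, $t1, 4 → $t1=208+4=212
sub $t0, $t0, 1 → $t0=7-1=6
cmp $t0, 6  (cmp 6,6)
bgt top: not taken
halt.
Total executed instructions: 34.

34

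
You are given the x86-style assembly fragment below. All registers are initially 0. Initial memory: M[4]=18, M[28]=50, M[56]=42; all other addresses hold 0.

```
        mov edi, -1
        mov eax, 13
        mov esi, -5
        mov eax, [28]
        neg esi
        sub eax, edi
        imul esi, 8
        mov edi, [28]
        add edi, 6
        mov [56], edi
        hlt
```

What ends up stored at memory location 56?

56

edi=-1
eax=13
esi=-5
eax=M[28]=50
esi=-(-5)=5
eax=50-(-1)=51
esi=5*8=40
edi=M[28]=50
edi=50+6=56
mov [56], edi → M[56]=56
halt.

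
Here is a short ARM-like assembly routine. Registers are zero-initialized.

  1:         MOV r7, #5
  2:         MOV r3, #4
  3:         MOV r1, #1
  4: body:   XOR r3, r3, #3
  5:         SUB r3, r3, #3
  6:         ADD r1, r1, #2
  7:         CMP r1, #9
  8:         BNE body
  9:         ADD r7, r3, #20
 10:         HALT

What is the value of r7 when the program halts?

24

after MOV r7, #5: r7=5
after MOV r3, #4: r3=4
after MOV r1, #1: r1=1
after XOR r3, r3, #3: r3=4^3=7
after SUB r3, r3, #3: r3=7-3=4
after ADD r1, r1, #2: r1=1+2=3
CMP r1, #9  (cmp 3,9)
BNE body: taken
after XOR r3, r3, #3: r3=4^3=7
after SUB r3, r3, #3: r3=7-3=4
after ADD r1, r1, #2: r1=3+2=5
CMP r1, #9  (cmp 5,9)
BNE body: taken
after XOR r3, r3, #3: r3=4^3=7
after SUB r3, r3, #3: r3=7-3=4
after ADD r1, r1, #2: r1=5+2=7
CMP r1, #9  (cmp 7,9)
BNE body: taken
after XOR r3, r3, #3: r3=4^3=7
after SUB r3, r3, #3: r3=7-3=4
after ADD r1, r1, #2: r1=7+2=9
CMP r1, #9  (cmp 9,9)
BNE body: not taken
after ADD r7, r3, #20: r7=4+20=24
halt.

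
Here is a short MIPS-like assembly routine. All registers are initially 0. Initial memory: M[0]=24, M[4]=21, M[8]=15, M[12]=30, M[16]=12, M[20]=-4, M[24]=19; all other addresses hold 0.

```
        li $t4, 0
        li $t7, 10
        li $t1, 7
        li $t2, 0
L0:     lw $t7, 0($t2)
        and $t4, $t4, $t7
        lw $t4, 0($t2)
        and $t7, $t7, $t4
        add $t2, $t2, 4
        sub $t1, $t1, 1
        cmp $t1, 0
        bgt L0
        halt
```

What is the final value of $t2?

28

$t4=0
$t7=10
$t1=7
$t2=0
$t7=M[0]=24
$t4=0&24=0
$t4=M[0]=24
$t7=24&24=24
$t2=0+4=4
$t1=7-1=6
cmp $t1, 0  (cmp 6,0)
bgt L0: taken
$t7=M[4]=21
$t4=24&21=16
$t4=M[4]=21
$t7=21&21=21
$t2=4+4=8
$t1=6-1=5
cmp $t1, 0  (cmp 5,0)
bgt L0: taken
$t7=M[8]=15
$t4=21&15=5
$t4=M[8]=15
$t7=15&15=15
$t2=8+4=12
$t1=5-1=4
cmp $t1, 0  (cmp 4,0)
bgt L0: taken
$t7=M[12]=30
$t4=15&30=14
$t4=M[12]=30
$t7=30&30=30
$t2=12+4=16
$t1=4-1=3
cmp $t1, 0  (cmp 3,0)
bgt L0: taken
$t7=M[16]=12
$t4=30&12=12
$t4=M[16]=12
$t7=12&12=12
$t2=16+4=20
$t1=3-1=2
cmp $t1, 0  (cmp 2,0)
bgt L0: taken
$t7=M[20]=-4
$t4=12&(-4)=12
$t4=M[20]=-4
$t7=(-4)&(-4)=-4
$t2=20+4=24
$t1=2-1=1
cmp $t1, 0  (cmp 1,0)
bgt L0: taken
$t7=M[24]=19
$t4=(-4)&19=16
$t4=M[24]=19
$t7=19&19=19
$t2=24+4=28
$t1=1-1=0
cmp $t1, 0  (cmp 0,0)
bgt L0: not taken
halt.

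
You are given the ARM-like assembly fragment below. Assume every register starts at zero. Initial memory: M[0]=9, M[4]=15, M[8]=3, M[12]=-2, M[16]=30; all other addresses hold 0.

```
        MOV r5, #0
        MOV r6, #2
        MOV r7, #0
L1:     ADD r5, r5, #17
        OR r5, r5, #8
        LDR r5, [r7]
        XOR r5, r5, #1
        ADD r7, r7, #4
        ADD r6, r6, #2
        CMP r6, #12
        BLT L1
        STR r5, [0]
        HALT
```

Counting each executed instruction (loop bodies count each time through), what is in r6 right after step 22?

6

r5=0
r6=2
r7=0
r5=0+17=17
r5=17|8=25
r5=M[0]=9
r5=9^1=8
r7=0+4=4
r6=2+2=4
CMP r6, #12  (cmp 4,12)
BLT L1: taken
r5=8+17=25
r5=25|8=25
r5=M[4]=15
r5=15^1=14
r7=4+4=8
r6=4+2=6
CMP r6, #12  (cmp 6,12)
BLT L1: taken
r5=14+17=31
r5=31|8=31
r5=M[8]=3
After step 22: r6 = 6.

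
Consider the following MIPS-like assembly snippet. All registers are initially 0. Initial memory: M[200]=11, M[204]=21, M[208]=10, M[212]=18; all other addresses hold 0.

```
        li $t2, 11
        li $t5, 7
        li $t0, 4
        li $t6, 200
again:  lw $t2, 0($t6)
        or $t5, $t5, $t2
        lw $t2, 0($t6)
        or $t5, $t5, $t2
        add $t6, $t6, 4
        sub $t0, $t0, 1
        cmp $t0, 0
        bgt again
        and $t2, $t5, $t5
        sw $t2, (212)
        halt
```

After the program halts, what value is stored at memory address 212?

31

after li $t2, 11: $t2=11
after li $t5, 7: $t5=7
after li $t0, 4: $t0=4
after li $t6, 200: $t6=200
after lw $t2, 0($t6): $t2=M[200]=11
after or $t5, $t5, $t2: $t5=7|11=15
after lw $t2, 0($t6): $t2=M[200]=11
after or $t5, $t5, $t2: $t5=15|11=15
after add $t6, $t6, 4: $t6=200+4=204
after sub $t0, $t0, 1: $t0=4-1=3
cmp $t0, 0  (cmp 3,0)
bgt again: taken
after lw $t2, 0($t6): $t2=M[204]=21
after or $t5, $t5, $t2: $t5=15|21=31
after lw $t2, 0($t6): $t2=M[204]=21
after or $t5, $t5, $t2: $t5=31|21=31
after add $t6, $t6, 4: $t6=204+4=208
after sub $t0, $t0, 1: $t0=3-1=2
cmp $t0, 0  (cmp 2,0)
bgt again: taken
after lw $t2, 0($t6): $t2=M[208]=10
after or $t5, $t5, $t2: $t5=31|10=31
after lw $t2, 0($t6): $t2=M[208]=10
after or $t5, $t5, $t2: $t5=31|10=31
after add $t6, $t6, 4: $t6=208+4=212
after sub $t0, $t0, 1: $t0=2-1=1
cmp $t0, 0  (cmp 1,0)
bgt again: taken
after lw $t2, 0($t6): $t2=M[212]=18
after or $t5, $t5, $t2: $t5=31|18=31
after lw $t2, 0($t6): $t2=M[212]=18
after or $t5, $t5, $t2: $t5=31|18=31
after add $t6, $t6, 4: $t6=212+4=216
after sub $t0, $t0, 1: $t0=1-1=0
cmp $t0, 0  (cmp 0,0)
bgt again: not taken
after and $t2, $t5, $t5: $t2=31&31=31
sw $t2, (212) → M[212]=31
halt.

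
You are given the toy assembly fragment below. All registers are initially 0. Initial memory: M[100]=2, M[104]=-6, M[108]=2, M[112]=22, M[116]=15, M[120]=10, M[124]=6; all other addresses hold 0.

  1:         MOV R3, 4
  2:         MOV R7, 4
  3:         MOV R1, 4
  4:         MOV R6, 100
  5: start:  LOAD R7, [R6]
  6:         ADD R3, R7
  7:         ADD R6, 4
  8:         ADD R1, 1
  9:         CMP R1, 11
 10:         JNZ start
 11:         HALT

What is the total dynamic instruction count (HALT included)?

47

R3=4
R7=4
R1=4
R6=100
R7=M[100]=2
R3=4+2=6
R6=100+4=104
R1=4+1=5
CMP R1, 11  (cmp 5,11)
JNZ start: taken
R7=M[104]=-6
R3=6+(-6)=0
R6=104+4=108
R1=5+1=6
CMP R1, 11  (cmp 6,11)
JNZ start: taken
R7=M[108]=2
R3=0+2=2
R6=108+4=112
R1=6+1=7
CMP R1, 11  (cmp 7,11)
JNZ start: taken
R7=M[112]=22
R3=2+22=24
R6=112+4=116
R1=7+1=8
CMP R1, 11  (cmp 8,11)
JNZ start: taken
R7=M[116]=15
R3=24+15=39
R6=116+4=120
R1=8+1=9
CMP R1, 11  (cmp 9,11)
JNZ start: taken
R7=M[120]=10
R3=39+10=49
R6=120+4=124
R1=9+1=10
CMP R1, 11  (cmp 10,11)
JNZ start: taken
R7=M[124]=6
R3=49+6=55
R6=124+4=128
R1=10+1=11
CMP R1, 11  (cmp 11,11)
JNZ start: not taken
halt.
Total executed instructions: 47.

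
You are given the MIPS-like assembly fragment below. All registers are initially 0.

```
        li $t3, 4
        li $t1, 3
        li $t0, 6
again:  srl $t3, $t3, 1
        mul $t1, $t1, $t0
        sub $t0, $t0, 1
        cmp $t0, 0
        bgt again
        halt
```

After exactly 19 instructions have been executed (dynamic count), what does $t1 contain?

360

li $t3, 4 → $t3=4
li $t1, 3 → $t1=3
li $t0, 6 → $t0=6
srl $t3, $t3, 1 → $t3=4>>1=2
mul $t1, $t1, $t0 → $t1=3*6=18
sub $t0, $t0, 1 → $t0=6-1=5
cmp $t0, 0  (cmp 5,0)
bgt again: taken
srl $t3, $t3, 1 → $t3=2>>1=1
mul $t1, $t1, $t0 → $t1=18*5=90
sub $t0, $t0, 1 → $t0=5-1=4
cmp $t0, 0  (cmp 4,0)
bgt again: taken
srl $t3, $t3, 1 → $t3=1>>1=0
mul $t1, $t1, $t0 → $t1=90*4=360
sub $t0, $t0, 1 → $t0=4-1=3
cmp $t0, 0  (cmp 3,0)
bgt again: taken
srl $t3, $t3, 1 → $t3=0>>1=0
After step 19: $t1 = 360.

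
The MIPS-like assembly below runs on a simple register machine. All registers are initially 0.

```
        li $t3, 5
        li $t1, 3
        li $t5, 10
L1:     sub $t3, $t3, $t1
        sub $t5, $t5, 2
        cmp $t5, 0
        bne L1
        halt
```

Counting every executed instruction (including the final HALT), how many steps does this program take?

24

li $t3, 5 → $t3=5
li $t1, 3 → $t1=3
li $t5, 10 → $t5=10
sub $t3, $t3, $t1 → $t3=5-3=2
sub $t5, $t5, 2 → $t5=10-2=8
cmp $t5, 0  (cmp 8,0)
bne L1: taken
sub $t3, $t3, $t1 → $t3=2-3=-1
sub $t5, $t5, 2 → $t5=8-2=6
cmp $t5, 0  (cmp 6,0)
bne L1: taken
sub $t3, $t3, $t1 → $t3=(-1)-3=-4
sub $t5, $t5, 2 → $t5=6-2=4
cmp $t5, 0  (cmp 4,0)
bne L1: taken
sub $t3, $t3, $t1 → $t3=(-4)-3=-7
sub $t5, $t5, 2 → $t5=4-2=2
cmp $t5, 0  (cmp 2,0)
bne L1: taken
sub $t3, $t3, $t1 → $t3=(-7)-3=-10
sub $t5, $t5, 2 → $t5=2-2=0
cmp $t5, 0  (cmp 0,0)
bne L1: not taken
halt.
Total executed instructions: 24.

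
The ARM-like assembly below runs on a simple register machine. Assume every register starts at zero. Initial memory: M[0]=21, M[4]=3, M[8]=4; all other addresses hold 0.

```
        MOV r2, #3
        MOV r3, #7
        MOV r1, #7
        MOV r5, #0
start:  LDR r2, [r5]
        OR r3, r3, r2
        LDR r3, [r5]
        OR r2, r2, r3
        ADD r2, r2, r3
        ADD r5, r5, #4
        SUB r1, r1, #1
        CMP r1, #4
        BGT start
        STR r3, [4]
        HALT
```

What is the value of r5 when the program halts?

12

after MOV r2, #3: r2=3
after MOV r3, #7: r3=7
after MOV r1, #7: r1=7
after MOV r5, #0: r5=0
after LDR r2, [r5]: r2=M[0]=21
after OR r3, r3, r2: r3=7|21=23
after LDR r3, [r5]: r3=M[0]=21
after OR r2, r2, r3: r2=21|21=21
after ADD r2, r2, r3: r2=21+21=42
after ADD r5, r5, #4: r5=0+4=4
after SUB r1, r1, #1: r1=7-1=6
CMP r1, #4  (cmp 6,4)
BGT start: taken
after LDR r2, [r5]: r2=M[4]=3
after OR r3, r3, r2: r3=21|3=23
after LDR r3, [r5]: r3=M[4]=3
after OR r2, r2, r3: r2=3|3=3
after ADD r2, r2, r3: r2=3+3=6
after ADD r5, r5, #4: r5=4+4=8
after SUB r1, r1, #1: r1=6-1=5
CMP r1, #4  (cmp 5,4)
BGT start: taken
after LDR r2, [r5]: r2=M[8]=4
after OR r3, r3, r2: r3=3|4=7
after LDR r3, [r5]: r3=M[8]=4
after OR r2, r2, r3: r2=4|4=4
after ADD r2, r2, r3: r2=4+4=8
after ADD r5, r5, #4: r5=8+4=12
after SUB r1, r1, #1: r1=5-1=4
CMP r1, #4  (cmp 4,4)
BGT start: not taken
STR r3, [4] → M[4]=4
halt.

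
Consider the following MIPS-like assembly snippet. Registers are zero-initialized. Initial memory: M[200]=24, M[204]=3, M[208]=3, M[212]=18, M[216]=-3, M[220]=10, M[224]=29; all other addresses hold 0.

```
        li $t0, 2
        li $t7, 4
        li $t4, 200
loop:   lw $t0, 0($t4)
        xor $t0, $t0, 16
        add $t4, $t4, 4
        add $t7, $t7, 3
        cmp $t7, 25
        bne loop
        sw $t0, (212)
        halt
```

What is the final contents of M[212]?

13

$t0=2
$t7=4
$t4=200
$t0=M[200]=24
$t0=24^16=8
$t4=200+4=204
$t7=4+3=7
cmp $t7, 25  (cmp 7,25)
bne loop: taken
$t0=M[204]=3
$t0=3^16=19
$t4=204+4=208
$t7=7+3=10
cmp $t7, 25  (cmp 10,25)
bne loop: taken
$t0=M[208]=3
$t0=3^16=19
$t4=208+4=212
$t7=10+3=13
cmp $t7, 25  (cmp 13,25)
bne loop: taken
$t0=M[212]=18
$t0=18^16=2
$t4=212+4=216
$t7=13+3=16
cmp $t7, 25  (cmp 16,25)
bne loop: taken
$t0=M[216]=-3
$t0=(-3)^16=-19
$t4=216+4=220
$t7=16+3=19
cmp $t7, 25  (cmp 19,25)
bne loop: taken
$t0=M[220]=10
$t0=10^16=26
$t4=220+4=224
$t7=19+3=22
cmp $t7, 25  (cmp 22,25)
bne loop: taken
$t0=M[224]=29
$t0=29^16=13
$t4=224+4=228
$t7=22+3=25
cmp $t7, 25  (cmp 25,25)
bne loop: not taken
sw $t0, (212) → M[212]=13
halt.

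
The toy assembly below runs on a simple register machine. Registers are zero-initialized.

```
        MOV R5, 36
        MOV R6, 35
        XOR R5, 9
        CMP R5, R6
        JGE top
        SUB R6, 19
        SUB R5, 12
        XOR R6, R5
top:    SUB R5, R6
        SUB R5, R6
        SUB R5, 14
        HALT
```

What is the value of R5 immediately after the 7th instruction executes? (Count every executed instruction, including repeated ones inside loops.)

MOV R5, 36 → R5=36
MOV R6, 35 → R6=35
XOR R5, 9 → R5=36^9=45
CMP R5, R6  (cmp 45,35)
JGE top: taken
SUB R5, R6 → R5=45-35=10
SUB R5, R6 → R5=10-35=-25
After step 7: R5 = -25.

-25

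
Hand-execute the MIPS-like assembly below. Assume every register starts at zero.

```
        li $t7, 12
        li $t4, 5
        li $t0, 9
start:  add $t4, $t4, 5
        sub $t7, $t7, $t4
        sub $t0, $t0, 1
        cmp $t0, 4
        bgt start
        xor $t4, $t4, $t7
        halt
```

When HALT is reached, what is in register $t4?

$t7=12
$t4=5
$t0=9
$t4=5+5=10
$t7=12-10=2
$t0=9-1=8
cmp $t0, 4  (cmp 8,4)
bgt start: taken
$t4=10+5=15
$t7=2-15=-13
$t0=8-1=7
cmp $t0, 4  (cmp 7,4)
bgt start: taken
$t4=15+5=20
$t7=(-13)-20=-33
$t0=7-1=6
cmp $t0, 4  (cmp 6,4)
bgt start: taken
$t4=20+5=25
$t7=(-33)-25=-58
$t0=6-1=5
cmp $t0, 4  (cmp 5,4)
bgt start: taken
$t4=25+5=30
$t7=(-58)-30=-88
$t0=5-1=4
cmp $t0, 4  (cmp 4,4)
bgt start: not taken
$t4=30^(-88)=-74
halt.

-74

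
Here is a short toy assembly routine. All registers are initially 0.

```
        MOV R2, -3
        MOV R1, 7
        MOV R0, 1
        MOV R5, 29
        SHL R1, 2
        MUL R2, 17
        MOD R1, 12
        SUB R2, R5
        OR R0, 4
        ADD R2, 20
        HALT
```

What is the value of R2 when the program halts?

-60

MOV R2, -3 → R2=-3
MOV R1, 7 → R1=7
MOV R0, 1 → R0=1
MOV R5, 29 → R5=29
SHL R1, 2 → R1=7<<2=28
MUL R2, 17 → R2=(-3)*17=-51
MOD R1, 12 → R1=28%12=4
SUB R2, R5 → R2=(-51)-29=-80
OR R0, 4 → R0=1|4=5
ADD R2, 20 → R2=(-80)+20=-60
halt.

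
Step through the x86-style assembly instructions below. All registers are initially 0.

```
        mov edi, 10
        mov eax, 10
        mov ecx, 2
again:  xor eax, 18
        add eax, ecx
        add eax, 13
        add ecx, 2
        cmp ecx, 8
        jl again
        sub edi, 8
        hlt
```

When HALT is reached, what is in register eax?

103

mov edi, 10 → edi=10
mov eax, 10 → eax=10
mov ecx, 2 → ecx=2
xor eax, 18 → eax=10^18=24
add eax, ecx → eax=24+2=26
add eax, 13 → eax=26+13=39
add ecx, 2 → ecx=2+2=4
cmp ecx, 8  (cmp 4,8)
jl again: taken
xor eax, 18 → eax=39^18=53
add eax, ecx → eax=53+4=57
add eax, 13 → eax=57+13=70
add ecx, 2 → ecx=4+2=6
cmp ecx, 8  (cmp 6,8)
jl again: taken
xor eax, 18 → eax=70^18=84
add eax, ecx → eax=84+6=90
add eax, 13 → eax=90+13=103
add ecx, 2 → ecx=6+2=8
cmp ecx, 8  (cmp 8,8)
jl again: not taken
sub edi, 8 → edi=10-8=2
halt.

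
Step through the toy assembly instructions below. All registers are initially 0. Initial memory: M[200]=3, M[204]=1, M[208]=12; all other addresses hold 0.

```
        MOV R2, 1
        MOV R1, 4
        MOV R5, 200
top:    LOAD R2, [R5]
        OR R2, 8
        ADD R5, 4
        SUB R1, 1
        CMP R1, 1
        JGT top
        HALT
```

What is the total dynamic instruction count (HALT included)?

after MOV R2, 1: R2=1
after MOV R1, 4: R1=4
after MOV R5, 200: R5=200
after LOAD R2, [R5]: R2=M[200]=3
after OR R2, 8: R2=3|8=11
after ADD R5, 4: R5=200+4=204
after SUB R1, 1: R1=4-1=3
CMP R1, 1  (cmp 3,1)
JGT top: taken
after LOAD R2, [R5]: R2=M[204]=1
after OR R2, 8: R2=1|8=9
after ADD R5, 4: R5=204+4=208
after SUB R1, 1: R1=3-1=2
CMP R1, 1  (cmp 2,1)
JGT top: taken
after LOAD R2, [R5]: R2=M[208]=12
after OR R2, 8: R2=12|8=12
after ADD R5, 4: R5=208+4=212
after SUB R1, 1: R1=2-1=1
CMP R1, 1  (cmp 1,1)
JGT top: not taken
halt.
Total executed instructions: 22.

22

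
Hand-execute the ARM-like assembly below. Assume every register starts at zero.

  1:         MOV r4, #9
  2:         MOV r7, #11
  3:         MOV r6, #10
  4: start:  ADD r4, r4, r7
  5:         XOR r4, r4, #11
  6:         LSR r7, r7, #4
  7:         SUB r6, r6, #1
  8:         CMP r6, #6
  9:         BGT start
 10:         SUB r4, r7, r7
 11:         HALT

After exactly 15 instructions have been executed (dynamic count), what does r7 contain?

after MOV r4, #9: r4=9
after MOV r7, #11: r7=11
after MOV r6, #10: r6=10
after ADD r4, r4, r7: r4=9+11=20
after XOR r4, r4, #11: r4=20^11=31
after LSR r7, r7, #4: r7=11>>4=0
after SUB r6, r6, #1: r6=10-1=9
CMP r6, #6  (cmp 9,6)
BGT start: taken
after ADD r4, r4, r7: r4=31+0=31
after XOR r4, r4, #11: r4=31^11=20
after LSR r7, r7, #4: r7=0>>4=0
after SUB r6, r6, #1: r6=9-1=8
CMP r6, #6  (cmp 8,6)
BGT start: taken
After step 15: r7 = 0.

0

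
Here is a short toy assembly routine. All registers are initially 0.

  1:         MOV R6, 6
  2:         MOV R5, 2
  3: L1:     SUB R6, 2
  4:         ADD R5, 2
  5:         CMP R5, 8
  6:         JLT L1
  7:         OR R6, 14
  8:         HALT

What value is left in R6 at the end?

MOV R6, 6 → R6=6
MOV R5, 2 → R5=2
SUB R6, 2 → R6=6-2=4
ADD R5, 2 → R5=2+2=4
CMP R5, 8  (cmp 4,8)
JLT L1: taken
SUB R6, 2 → R6=4-2=2
ADD R5, 2 → R5=4+2=6
CMP R5, 8  (cmp 6,8)
JLT L1: taken
SUB R6, 2 → R6=2-2=0
ADD R5, 2 → R5=6+2=8
CMP R5, 8  (cmp 8,8)
JLT L1: not taken
OR R6, 14 → R6=0|14=14
halt.

14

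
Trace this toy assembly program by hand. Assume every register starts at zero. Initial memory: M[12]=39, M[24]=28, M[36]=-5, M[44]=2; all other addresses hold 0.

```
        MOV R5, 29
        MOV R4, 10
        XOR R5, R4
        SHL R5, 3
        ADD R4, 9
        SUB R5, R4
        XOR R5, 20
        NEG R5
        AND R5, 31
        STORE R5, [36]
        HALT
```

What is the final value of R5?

15

R5=29
R4=10
R5=29^10=23
R5=23<<3=184
R4=10+9=19
R5=184-19=165
R5=165^20=177
R5=-(177)=-177
R5=(-177)&31=15
STORE R5, [36] → M[36]=15
halt.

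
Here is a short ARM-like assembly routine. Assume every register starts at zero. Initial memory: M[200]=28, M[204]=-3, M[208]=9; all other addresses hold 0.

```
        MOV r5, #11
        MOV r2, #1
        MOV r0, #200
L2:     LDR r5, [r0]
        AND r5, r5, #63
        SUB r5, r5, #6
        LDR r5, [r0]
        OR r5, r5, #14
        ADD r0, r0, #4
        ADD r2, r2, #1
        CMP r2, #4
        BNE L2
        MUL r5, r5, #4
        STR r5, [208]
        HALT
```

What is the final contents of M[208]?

after MOV r5, #11: r5=11
after MOV r2, #1: r2=1
after MOV r0, #200: r0=200
after LDR r5, [r0]: r5=M[200]=28
after AND r5, r5, #63: r5=28&63=28
after SUB r5, r5, #6: r5=28-6=22
after LDR r5, [r0]: r5=M[200]=28
after OR r5, r5, #14: r5=28|14=30
after ADD r0, r0, #4: r0=200+4=204
after ADD r2, r2, #1: r2=1+1=2
CMP r2, #4  (cmp 2,4)
BNE L2: taken
after LDR r5, [r0]: r5=M[204]=-3
after AND r5, r5, #63: r5=(-3)&63=61
after SUB r5, r5, #6: r5=61-6=55
after LDR r5, [r0]: r5=M[204]=-3
after OR r5, r5, #14: r5=(-3)|14=-1
after ADD r0, r0, #4: r0=204+4=208
after ADD r2, r2, #1: r2=2+1=3
CMP r2, #4  (cmp 3,4)
BNE L2: taken
after LDR r5, [r0]: r5=M[208]=9
after AND r5, r5, #63: r5=9&63=9
after SUB r5, r5, #6: r5=9-6=3
after LDR r5, [r0]: r5=M[208]=9
after OR r5, r5, #14: r5=9|14=15
after ADD r0, r0, #4: r0=208+4=212
after ADD r2, r2, #1: r2=3+1=4
CMP r2, #4  (cmp 4,4)
BNE L2: not taken
after MUL r5, r5, #4: r5=15*4=60
STR r5, [208] → M[208]=60
halt.

60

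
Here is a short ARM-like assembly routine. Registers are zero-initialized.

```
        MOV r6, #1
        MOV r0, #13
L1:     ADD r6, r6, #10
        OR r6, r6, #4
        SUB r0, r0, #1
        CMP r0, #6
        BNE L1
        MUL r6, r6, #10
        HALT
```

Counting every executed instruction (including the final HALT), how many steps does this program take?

r6=1
r0=13
r6=1+10=11
r6=11|4=15
r0=13-1=12
CMP r0, #6  (cmp 12,6)
BNE L1: taken
r6=15+10=25
r6=25|4=29
r0=12-1=11
CMP r0, #6  (cmp 11,6)
BNE L1: taken
r6=29+10=39
r6=39|4=39
r0=11-1=10
CMP r0, #6  (cmp 10,6)
BNE L1: taken
r6=39+10=49
r6=49|4=53
r0=10-1=9
CMP r0, #6  (cmp 9,6)
BNE L1: taken
r6=53+10=63
r6=63|4=63
r0=9-1=8
CMP r0, #6  (cmp 8,6)
BNE L1: taken
r6=63+10=73
r6=73|4=77
r0=8-1=7
CMP r0, #6  (cmp 7,6)
BNE L1: taken
r6=77+10=87
r6=87|4=87
r0=7-1=6
CMP r0, #6  (cmp 6,6)
BNE L1: not taken
r6=87*10=870
halt.
Total executed instructions: 39.

39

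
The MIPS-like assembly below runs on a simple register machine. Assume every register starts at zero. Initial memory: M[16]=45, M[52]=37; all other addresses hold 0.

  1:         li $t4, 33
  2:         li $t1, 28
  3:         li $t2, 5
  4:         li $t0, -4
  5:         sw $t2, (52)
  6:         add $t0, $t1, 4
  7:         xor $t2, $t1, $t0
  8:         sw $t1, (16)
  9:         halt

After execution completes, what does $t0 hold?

32

after li $t4, 33: $t4=33
after li $t1, 28: $t1=28
after li $t2, 5: $t2=5
after li $t0, -4: $t0=-4
sw $t2, (52) → M[52]=5
after add $t0, $t1, 4: $t0=28+4=32
after xor $t2, $t1, $t0: $t2=28^32=60
sw $t1, (16) → M[16]=28
halt.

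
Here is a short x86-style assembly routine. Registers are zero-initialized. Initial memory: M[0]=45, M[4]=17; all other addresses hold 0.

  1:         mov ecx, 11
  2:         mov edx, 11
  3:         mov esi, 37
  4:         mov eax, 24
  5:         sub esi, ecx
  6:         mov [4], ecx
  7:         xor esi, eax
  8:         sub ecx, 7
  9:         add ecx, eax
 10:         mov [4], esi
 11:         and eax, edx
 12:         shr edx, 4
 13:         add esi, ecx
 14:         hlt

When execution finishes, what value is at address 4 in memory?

mov ecx, 11 → ecx=11
mov edx, 11 → edx=11
mov esi, 37 → esi=37
mov eax, 24 → eax=24
sub esi, ecx → esi=37-11=26
mov [4], ecx → M[4]=11
xor esi, eax → esi=26^24=2
sub ecx, 7 → ecx=11-7=4
add ecx, eax → ecx=4+24=28
mov [4], esi → M[4]=2
and eax, edx → eax=24&11=8
shr edx, 4 → edx=11>>4=0
add esi, ecx → esi=2+28=30
halt.

2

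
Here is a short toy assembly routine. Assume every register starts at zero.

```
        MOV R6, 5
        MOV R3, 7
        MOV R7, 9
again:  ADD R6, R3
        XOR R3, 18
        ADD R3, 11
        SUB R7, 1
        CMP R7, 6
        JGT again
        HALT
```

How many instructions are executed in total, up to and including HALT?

22

MOV R6, 5 → R6=5
MOV R3, 7 → R3=7
MOV R7, 9 → R7=9
ADD R6, R3 → R6=5+7=12
XOR R3, 18 → R3=7^18=21
ADD R3, 11 → R3=21+11=32
SUB R7, 1 → R7=9-1=8
CMP R7, 6  (cmp 8,6)
JGT again: taken
ADD R6, R3 → R6=12+32=44
XOR R3, 18 → R3=32^18=50
ADD R3, 11 → R3=50+11=61
SUB R7, 1 → R7=8-1=7
CMP R7, 6  (cmp 7,6)
JGT again: taken
ADD R6, R3 → R6=44+61=105
XOR R3, 18 → R3=61^18=47
ADD R3, 11 → R3=47+11=58
SUB R7, 1 → R7=7-1=6
CMP R7, 6  (cmp 6,6)
JGT again: not taken
halt.
Total executed instructions: 22.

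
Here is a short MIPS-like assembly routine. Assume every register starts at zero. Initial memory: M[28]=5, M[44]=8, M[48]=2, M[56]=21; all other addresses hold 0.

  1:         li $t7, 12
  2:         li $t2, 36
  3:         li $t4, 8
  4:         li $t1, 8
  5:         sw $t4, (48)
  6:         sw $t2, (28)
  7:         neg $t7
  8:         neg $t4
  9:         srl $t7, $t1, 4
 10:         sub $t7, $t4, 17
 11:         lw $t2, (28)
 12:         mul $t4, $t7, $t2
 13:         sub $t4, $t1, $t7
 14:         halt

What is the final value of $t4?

33

after li $t7, 12: $t7=12
after li $t2, 36: $t2=36
after li $t4, 8: $t4=8
after li $t1, 8: $t1=8
sw $t4, (48) → M[48]=8
sw $t2, (28) → M[28]=36
after neg $t7: $t7=-(12)=-12
after neg $t4: $t4=-(8)=-8
after srl $t7, $t1, 4: $t7=8>>4=0
after sub $t7, $t4, 17: $t7=(-8)-17=-25
after lw $t2, (28): $t2=M[28]=36
after mul $t4, $t7, $t2: $t4=(-25)*36=-900
after sub $t4, $t1, $t7: $t4=8-(-25)=33
halt.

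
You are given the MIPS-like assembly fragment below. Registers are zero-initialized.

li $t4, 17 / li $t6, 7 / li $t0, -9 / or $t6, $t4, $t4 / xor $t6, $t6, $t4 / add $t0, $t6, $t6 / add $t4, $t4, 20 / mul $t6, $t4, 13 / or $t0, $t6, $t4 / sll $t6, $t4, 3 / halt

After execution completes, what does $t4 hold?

li $t4, 17 → $t4=17
li $t6, 7 → $t6=7
li $t0, -9 → $t0=-9
or $t6, $t4, $t4 → $t6=17|17=17
xor $t6, $t6, $t4 → $t6=17^17=0
add $t0, $t6, $t6 → $t0=0+0=0
add $t4, $t4, 20 → $t4=17+20=37
mul $t6, $t4, 13 → $t6=37*13=481
or $t0, $t6, $t4 → $t0=481|37=485
sll $t6, $t4, 3 → $t6=37<<3=296
halt.

37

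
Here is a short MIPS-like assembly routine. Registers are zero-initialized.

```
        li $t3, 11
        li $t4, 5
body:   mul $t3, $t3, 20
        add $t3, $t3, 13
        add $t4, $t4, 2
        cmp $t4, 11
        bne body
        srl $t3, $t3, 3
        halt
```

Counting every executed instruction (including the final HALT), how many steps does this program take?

19

after li $t3, 11: $t3=11
after li $t4, 5: $t4=5
after mul $t3, $t3, 20: $t3=11*20=220
after add $t3, $t3, 13: $t3=220+13=233
after add $t4, $t4, 2: $t4=5+2=7
cmp $t4, 11  (cmp 7,11)
bne body: taken
after mul $t3, $t3, 20: $t3=233*20=4660
after add $t3, $t3, 13: $t3=4660+13=4673
after add $t4, $t4, 2: $t4=7+2=9
cmp $t4, 11  (cmp 9,11)
bne body: taken
after mul $t3, $t3, 20: $t3=4673*20=93460
after add $t3, $t3, 13: $t3=93460+13=93473
after add $t4, $t4, 2: $t4=9+2=11
cmp $t4, 11  (cmp 11,11)
bne body: not taken
after srl $t3, $t3, 3: $t3=93473>>3=11684
halt.
Total executed instructions: 19.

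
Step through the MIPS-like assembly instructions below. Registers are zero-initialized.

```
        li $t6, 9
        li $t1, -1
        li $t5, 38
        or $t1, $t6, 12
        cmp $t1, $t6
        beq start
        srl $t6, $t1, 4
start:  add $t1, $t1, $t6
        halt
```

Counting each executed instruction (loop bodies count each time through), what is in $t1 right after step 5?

after li $t6, 9: $t6=9
after li $t1, -1: $t1=-1
after li $t5, 38: $t5=38
after or $t1, $t6, 12: $t1=9|12=13
cmp $t1, $t6  (cmp 13,9)
After step 5: $t1 = 13.

13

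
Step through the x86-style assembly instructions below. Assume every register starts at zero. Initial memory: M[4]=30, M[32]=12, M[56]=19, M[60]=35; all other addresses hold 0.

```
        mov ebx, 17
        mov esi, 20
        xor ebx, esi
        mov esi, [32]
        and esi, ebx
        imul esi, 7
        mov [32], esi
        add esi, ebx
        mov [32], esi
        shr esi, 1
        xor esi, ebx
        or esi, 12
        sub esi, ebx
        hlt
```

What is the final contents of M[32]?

after mov ebx, 17: ebx=17
after mov esi, 20: esi=20
after xor ebx, esi: ebx=17^20=5
after mov esi, [32]: esi=M[32]=12
after and esi, ebx: esi=12&5=4
after imul esi, 7: esi=4*7=28
mov [32], esi → M[32]=28
after add esi, ebx: esi=28+5=33
mov [32], esi → M[32]=33
after shr esi, 1: esi=33>>1=16
after xor esi, ebx: esi=16^5=21
after or esi, 12: esi=21|12=29
after sub esi, ebx: esi=29-5=24
halt.

33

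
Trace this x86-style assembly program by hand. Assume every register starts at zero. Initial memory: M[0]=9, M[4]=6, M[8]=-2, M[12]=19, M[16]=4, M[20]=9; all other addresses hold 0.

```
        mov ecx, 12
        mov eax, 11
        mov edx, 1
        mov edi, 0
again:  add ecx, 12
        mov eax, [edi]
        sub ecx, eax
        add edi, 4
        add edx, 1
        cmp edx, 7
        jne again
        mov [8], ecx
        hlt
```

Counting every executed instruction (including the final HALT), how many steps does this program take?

mov ecx, 12 → ecx=12
mov eax, 11 → eax=11
mov edx, 1 → edx=1
mov edi, 0 → edi=0
add ecx, 12 → ecx=12+12=24
mov eax, [edi] → eax=M[0]=9
sub ecx, eax → ecx=24-9=15
add edi, 4 → edi=0+4=4
add edx, 1 → edx=1+1=2
cmp edx, 7  (cmp 2,7)
jne again: taken
add ecx, 12 → ecx=15+12=27
mov eax, [edi] → eax=M[4]=6
sub ecx, eax → ecx=27-6=21
add edi, 4 → edi=4+4=8
add edx, 1 → edx=2+1=3
cmp edx, 7  (cmp 3,7)
jne again: taken
add ecx, 12 → ecx=21+12=33
mov eax, [edi] → eax=M[8]=-2
sub ecx, eax → ecx=33-(-2)=35
add edi, 4 → edi=8+4=12
add edx, 1 → edx=3+1=4
cmp edx, 7  (cmp 4,7)
jne again: taken
add ecx, 12 → ecx=35+12=47
mov eax, [edi] → eax=M[12]=19
sub ecx, eax → ecx=47-19=28
add edi, 4 → edi=12+4=16
add edx, 1 → edx=4+1=5
cmp edx, 7  (cmp 5,7)
jne again: taken
add ecx, 12 → ecx=28+12=40
mov eax, [edi] → eax=M[16]=4
sub ecx, eax → ecx=40-4=36
add edi, 4 → edi=16+4=20
add edx, 1 → edx=5+1=6
cmp edx, 7  (cmp 6,7)
jne again: taken
add ecx, 12 → ecx=36+12=48
mov eax, [edi] → eax=M[20]=9
sub ecx, eax → ecx=48-9=39
add edi, 4 → edi=20+4=24
add edx, 1 → edx=6+1=7
cmp edx, 7  (cmp 7,7)
jne again: not taken
mov [8], ecx → M[8]=39
halt.
Total executed instructions: 48.

48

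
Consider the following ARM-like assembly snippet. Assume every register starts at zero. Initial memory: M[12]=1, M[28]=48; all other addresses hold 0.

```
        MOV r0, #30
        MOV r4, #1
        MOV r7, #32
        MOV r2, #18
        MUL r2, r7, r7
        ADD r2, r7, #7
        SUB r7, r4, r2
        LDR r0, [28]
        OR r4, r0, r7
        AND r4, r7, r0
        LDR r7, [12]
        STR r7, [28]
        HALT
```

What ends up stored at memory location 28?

after MOV r0, #30: r0=30
after MOV r4, #1: r4=1
after MOV r7, #32: r7=32
after MOV r2, #18: r2=18
after MUL r2, r7, r7: r2=32*32=1024
after ADD r2, r7, #7: r2=32+7=39
after SUB r7, r4, r2: r7=1-39=-38
after LDR r0, [28]: r0=M[28]=48
after OR r4, r0, r7: r4=48|(-38)=-6
after AND r4, r7, r0: r4=(-38)&48=16
after LDR r7, [12]: r7=M[12]=1
STR r7, [28] → M[28]=1
halt.

1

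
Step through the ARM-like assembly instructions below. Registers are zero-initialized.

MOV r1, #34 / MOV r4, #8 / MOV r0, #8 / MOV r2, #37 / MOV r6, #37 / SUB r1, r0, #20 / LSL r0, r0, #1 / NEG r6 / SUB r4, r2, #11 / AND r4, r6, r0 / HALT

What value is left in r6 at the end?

-37

r1=34
r4=8
r0=8
r2=37
r6=37
r1=8-20=-12
r0=8<<1=16
r6=-(37)=-37
r4=37-11=26
r4=(-37)&16=16
halt.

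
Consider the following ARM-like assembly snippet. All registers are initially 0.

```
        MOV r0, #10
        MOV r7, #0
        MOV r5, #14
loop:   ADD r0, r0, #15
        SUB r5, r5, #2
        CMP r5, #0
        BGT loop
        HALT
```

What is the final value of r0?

115

after MOV r0, #10: r0=10
after MOV r7, #0: r7=0
after MOV r5, #14: r5=14
after ADD r0, r0, #15: r0=10+15=25
after SUB r5, r5, #2: r5=14-2=12
CMP r5, #0  (cmp 12,0)
BGT loop: taken
after ADD r0, r0, #15: r0=25+15=40
after SUB r5, r5, #2: r5=12-2=10
CMP r5, #0  (cmp 10,0)
BGT loop: taken
after ADD r0, r0, #15: r0=40+15=55
after SUB r5, r5, #2: r5=10-2=8
CMP r5, #0  (cmp 8,0)
BGT loop: taken
after ADD r0, r0, #15: r0=55+15=70
after SUB r5, r5, #2: r5=8-2=6
CMP r5, #0  (cmp 6,0)
BGT loop: taken
after ADD r0, r0, #15: r0=70+15=85
after SUB r5, r5, #2: r5=6-2=4
CMP r5, #0  (cmp 4,0)
BGT loop: taken
after ADD r0, r0, #15: r0=85+15=100
after SUB r5, r5, #2: r5=4-2=2
CMP r5, #0  (cmp 2,0)
BGT loop: taken
after ADD r0, r0, #15: r0=100+15=115
after SUB r5, r5, #2: r5=2-2=0
CMP r5, #0  (cmp 0,0)
BGT loop: not taken
halt.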